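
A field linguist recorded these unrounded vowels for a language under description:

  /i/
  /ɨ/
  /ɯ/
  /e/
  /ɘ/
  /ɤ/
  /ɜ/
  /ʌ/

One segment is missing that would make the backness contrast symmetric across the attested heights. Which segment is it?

height            front     central   back    
high              i         ɨ         ɯ       
high-mid          e         ɘ         ɤ       
low-mid           —         ɜ         ʌ       
The low-mid row has no front member, so the gap is the low-mid front unrounded vowel /ɛ/.

/ɛ/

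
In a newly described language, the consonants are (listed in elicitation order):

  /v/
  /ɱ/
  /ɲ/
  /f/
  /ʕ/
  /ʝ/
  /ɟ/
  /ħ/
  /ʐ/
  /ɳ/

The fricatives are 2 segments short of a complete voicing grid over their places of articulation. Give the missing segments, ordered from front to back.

/ʂ/, /ç/

place of articulation  voiceless  voiced  
labiodental       f         v       
retroflex         —         ʐ       
palatal           —         ʝ       
pharyngeal        ħ         ʕ       
Gaps, from front to back: retroflex lacks voiceless (/ʂ/); palatal lacks voiceless (/ç/).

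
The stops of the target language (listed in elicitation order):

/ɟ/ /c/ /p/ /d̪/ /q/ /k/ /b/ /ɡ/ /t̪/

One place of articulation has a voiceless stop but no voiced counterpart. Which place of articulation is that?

uvular

bilabial: voiceless /p/, voiced /b/.
dental: voiceless /t̪/, voiced /d̪/.
palatal: voiceless /c/, voiced /ɟ/.
velar: voiceless /k/, voiced /ɡ/.
uvular: voiceless /q/, voiced —.
Every place of articulation has a voiced member except uvular, where /ɢ/ would be expected.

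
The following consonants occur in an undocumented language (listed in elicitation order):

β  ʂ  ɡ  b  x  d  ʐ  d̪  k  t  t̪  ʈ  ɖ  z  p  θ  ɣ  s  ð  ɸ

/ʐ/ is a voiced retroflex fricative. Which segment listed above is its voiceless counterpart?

/ʂ/

The voiceless counterpart is a voiceless retroflex fricative — in this inventory, /ʂ/.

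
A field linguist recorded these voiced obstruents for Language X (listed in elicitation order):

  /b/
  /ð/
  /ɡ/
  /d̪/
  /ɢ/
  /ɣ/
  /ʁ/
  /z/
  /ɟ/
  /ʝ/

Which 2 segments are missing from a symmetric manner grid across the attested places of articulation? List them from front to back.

bilabial: stop /b/, fricative —.
dental: stop /d̪/, fricative /ð/.
alveolar: stop —, fricative /z/.
palatal: stop /ɟ/, fricative /ʝ/.
velar: stop /ɡ/, fricative /ɣ/.
uvular: stop /ɢ/, fricative /ʁ/.
Gaps, from front to back: bilabial lacks fricative (/β/); alveolar lacks stop (/d/).

/β/, /d/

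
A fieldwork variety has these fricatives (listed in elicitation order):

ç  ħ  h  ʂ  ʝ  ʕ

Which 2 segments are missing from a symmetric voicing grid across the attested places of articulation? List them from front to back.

retroflex: voiceless /ʂ/, voiced —.
palatal: voiceless /ç/, voiced /ʝ/.
pharyngeal: voiceless /ħ/, voiced /ʕ/.
glottal: voiceless /h/, voiced —.
Gaps, from front to back: retroflex lacks voiced (/ʐ/); glottal lacks voiced (/ɦ/).

/ʐ/, /ɦ/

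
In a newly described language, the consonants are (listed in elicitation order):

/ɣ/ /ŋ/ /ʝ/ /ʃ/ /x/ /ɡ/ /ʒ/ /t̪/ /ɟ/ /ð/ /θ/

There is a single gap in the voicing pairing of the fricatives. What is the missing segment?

/ç/

dental: voiceless /θ/, voiced /ð/.
postalveolar: voiceless /ʃ/, voiced /ʒ/.
palatal: voiceless —, voiced /ʝ/.
velar: voiceless /x/, voiced /ɣ/.
The palatal row has no voiceless member, so the gap is the voiceless palatal fricative /ç/.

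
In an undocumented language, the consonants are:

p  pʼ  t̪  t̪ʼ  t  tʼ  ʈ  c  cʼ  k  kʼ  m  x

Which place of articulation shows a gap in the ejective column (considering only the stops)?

retroflex

Plain: /p/ (bilabial), /t̪/ (dental), /t/ (alveolar), /ʈ/ (retroflex), /c/ (palatal), /k/ (velar).
Ejective: /pʼ/ (bilabial), /t̪ʼ/ (dental), /tʼ/ (alveolar), /cʼ/ (palatal), /kʼ/ (velar).
Every place of articulation has an ejective member except retroflex, where /ʈʼ/ would be expected.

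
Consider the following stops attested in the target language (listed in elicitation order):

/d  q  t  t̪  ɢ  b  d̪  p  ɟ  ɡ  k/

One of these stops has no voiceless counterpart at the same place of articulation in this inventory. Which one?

Bilabial: /p/ ~ /b/
Dental: /t̪/ ~ /d̪/
Alveolar: /t/ ~ /d/
Velar: /k/ ~ /ɡ/
Uvular: /q/ ~ /ɢ/
Palatal: only /ɟ/ (voiced); no voiceless partner.
So /ɟ/ is the unpaired segment.

/ɟ/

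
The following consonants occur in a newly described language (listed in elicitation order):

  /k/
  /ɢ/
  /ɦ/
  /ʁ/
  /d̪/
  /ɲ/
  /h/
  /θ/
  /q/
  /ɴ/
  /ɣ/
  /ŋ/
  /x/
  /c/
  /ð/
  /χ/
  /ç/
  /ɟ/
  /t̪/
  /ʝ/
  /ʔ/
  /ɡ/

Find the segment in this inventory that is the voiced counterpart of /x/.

/x/ is a voiceless velar fricative.
The voiced counterpart is a voiced velar fricative — in this inventory, /ɣ/.

/ɣ/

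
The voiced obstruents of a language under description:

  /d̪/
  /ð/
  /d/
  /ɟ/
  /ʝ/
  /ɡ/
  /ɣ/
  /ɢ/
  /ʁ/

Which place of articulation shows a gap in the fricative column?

alveolar

Stop: /d̪/ (dental), /d/ (alveolar), /ɟ/ (palatal), /ɡ/ (velar), /ɢ/ (uvular).
Fricative: /ð/ (dental), /ʝ/ (palatal), /ɣ/ (velar), /ʁ/ (uvular).
Every place of articulation has a fricative member except alveolar, where /z/ would be expected.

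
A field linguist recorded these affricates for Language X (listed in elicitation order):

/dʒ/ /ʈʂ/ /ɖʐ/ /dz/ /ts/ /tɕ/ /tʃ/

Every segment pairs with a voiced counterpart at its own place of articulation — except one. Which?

Alveolar: /ts/ ~ /dz/
Postalveolar: /tʃ/ ~ /dʒ/
Retroflex: /ʈʂ/ ~ /ɖʐ/
Alveolo-palatal: only /tɕ/ (voiceless); no voiced partner.
So /tɕ/ is the unpaired segment.

/tɕ/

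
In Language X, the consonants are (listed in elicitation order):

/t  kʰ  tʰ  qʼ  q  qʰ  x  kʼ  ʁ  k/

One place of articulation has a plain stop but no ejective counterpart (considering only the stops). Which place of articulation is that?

alveolar

Plain: /t/ (alveolar), /k/ (velar), /q/ (uvular).
Aspirated: /tʰ/ (alveolar), /kʰ/ (velar), /qʰ/ (uvular).
Ejective: /kʼ/ (velar), /qʼ/ (uvular).
Every place of articulation has an ejective member except alveolar, where /tʼ/ would be expected.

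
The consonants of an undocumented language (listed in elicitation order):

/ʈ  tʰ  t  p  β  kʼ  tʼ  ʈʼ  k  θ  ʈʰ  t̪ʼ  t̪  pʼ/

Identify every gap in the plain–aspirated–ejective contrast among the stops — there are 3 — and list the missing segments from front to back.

Plain: /p/ (bilabial), /t̪/ (dental), /t/ (alveolar), /ʈ/ (retroflex), /k/ (velar).
Aspirated: /tʰ/ (alveolar), /ʈʰ/ (retroflex).
Ejective: /pʼ/ (bilabial), /t̪ʼ/ (dental), /tʼ/ (alveolar), /ʈʼ/ (retroflex), /kʼ/ (velar).
Gaps, from front to back: bilabial lacks aspirated (/pʰ/); dental lacks aspirated (/t̪ʰ/); velar lacks aspirated (/kʰ/).

/pʰ/, /t̪ʰ/, /kʰ/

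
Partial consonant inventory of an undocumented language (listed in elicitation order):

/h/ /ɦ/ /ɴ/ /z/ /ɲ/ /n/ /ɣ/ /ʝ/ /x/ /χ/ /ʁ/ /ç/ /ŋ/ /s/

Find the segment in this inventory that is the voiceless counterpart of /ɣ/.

/x/

/ɣ/ is a voiced velar fricative.
The voiceless counterpart is a voiceless velar fricative — in this inventory, /x/.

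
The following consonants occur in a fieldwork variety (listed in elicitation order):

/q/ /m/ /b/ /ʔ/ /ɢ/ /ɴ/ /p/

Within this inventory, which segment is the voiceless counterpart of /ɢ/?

/ɢ/ is a voiced uvular stop.
The voiceless counterpart is a voiceless uvular stop — in this inventory, /q/.

/q/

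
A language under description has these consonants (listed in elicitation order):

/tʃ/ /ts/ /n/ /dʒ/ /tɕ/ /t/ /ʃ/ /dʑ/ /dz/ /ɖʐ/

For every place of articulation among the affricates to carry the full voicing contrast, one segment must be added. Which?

/ʈʂ/

alveolar: voiceless /ts/, voiced /dz/.
postalveolar: voiceless /tʃ/, voiced /dʒ/.
retroflex: voiceless —, voiced /ɖʐ/.
alveolo-palatal: voiceless /tɕ/, voiced /dʑ/.
The retroflex row has no voiceless member, so the gap is the voiceless retroflex affricate /ʈʂ/.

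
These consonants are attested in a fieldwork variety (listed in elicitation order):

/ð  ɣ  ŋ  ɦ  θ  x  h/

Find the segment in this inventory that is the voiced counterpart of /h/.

/h/ is a voiceless glottal fricative.
The voiced counterpart is a voiced glottal fricative — in this inventory, /ɦ/.

/ɦ/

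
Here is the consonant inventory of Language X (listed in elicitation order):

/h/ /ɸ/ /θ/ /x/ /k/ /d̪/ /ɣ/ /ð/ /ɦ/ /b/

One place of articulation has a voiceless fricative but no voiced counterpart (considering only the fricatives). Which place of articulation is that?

bilabial

Voiceless: /ɸ/ (bilabial), /θ/ (dental), /x/ (velar), /h/ (glottal).
Voiced: /ð/ (dental), /ɣ/ (velar), /ɦ/ (glottal).
Every place of articulation has a voiced member except bilabial, where /β/ would be expected.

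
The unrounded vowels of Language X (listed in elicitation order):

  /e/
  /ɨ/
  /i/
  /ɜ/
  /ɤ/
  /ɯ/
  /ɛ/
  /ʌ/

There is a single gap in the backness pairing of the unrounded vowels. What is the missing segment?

high: front /i/, central /ɨ/, back /ɯ/.
high-mid: front /e/, central —, back /ɤ/.
low-mid: front /ɛ/, central /ɜ/, back /ʌ/.
The high-mid row has no central member, so the gap is the high-mid central unrounded vowel /ɘ/.

/ɘ/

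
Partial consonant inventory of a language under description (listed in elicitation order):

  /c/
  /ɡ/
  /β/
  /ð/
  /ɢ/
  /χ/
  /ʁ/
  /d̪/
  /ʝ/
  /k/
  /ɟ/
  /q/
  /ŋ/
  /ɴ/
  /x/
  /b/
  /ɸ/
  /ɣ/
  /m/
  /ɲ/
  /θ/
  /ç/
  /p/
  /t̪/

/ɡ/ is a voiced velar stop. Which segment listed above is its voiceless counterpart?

The voiceless counterpart is a voiceless velar stop — in this inventory, /k/.

/k/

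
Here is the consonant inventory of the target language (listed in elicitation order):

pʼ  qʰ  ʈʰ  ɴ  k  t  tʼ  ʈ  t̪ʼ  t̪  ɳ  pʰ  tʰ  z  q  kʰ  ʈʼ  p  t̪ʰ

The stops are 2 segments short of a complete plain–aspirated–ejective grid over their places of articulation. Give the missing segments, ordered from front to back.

Plain: /p/ (bilabial), /t̪/ (dental), /t/ (alveolar), /ʈ/ (retroflex), /k/ (velar), /q/ (uvular).
Aspirated: /pʰ/ (bilabial), /t̪ʰ/ (dental), /tʰ/ (alveolar), /ʈʰ/ (retroflex), /kʰ/ (velar), /qʰ/ (uvular).
Ejective: /pʼ/ (bilabial), /t̪ʼ/ (dental), /tʼ/ (alveolar), /ʈʼ/ (retroflex).
Gaps, from front to back: velar lacks ejective (/kʼ/); uvular lacks ejective (/qʼ/).

/kʼ/, /qʼ/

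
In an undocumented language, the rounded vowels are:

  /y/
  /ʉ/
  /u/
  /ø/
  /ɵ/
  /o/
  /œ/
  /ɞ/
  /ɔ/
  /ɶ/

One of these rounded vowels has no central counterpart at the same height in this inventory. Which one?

/ɶ/

High: /y/ ~ /ʉ/ ~ /u/
High-mid: /ø/ ~ /ɵ/ ~ /o/
Low-mid: /œ/ ~ /ɞ/ ~ /ɔ/
Low: only /ɶ/ (front); no central partner.
So /ɶ/ is the unpaired segment.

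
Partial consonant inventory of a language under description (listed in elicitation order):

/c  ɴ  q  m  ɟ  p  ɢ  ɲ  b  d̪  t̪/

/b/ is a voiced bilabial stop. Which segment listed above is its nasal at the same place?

The nasal at the same place is a bilabial nasal — in this inventory, /m/.

/m/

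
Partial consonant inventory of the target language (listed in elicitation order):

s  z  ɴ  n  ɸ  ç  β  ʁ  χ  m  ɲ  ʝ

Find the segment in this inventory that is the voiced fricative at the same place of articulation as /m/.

/m/ is a bilabial nasal.
The voiced fricative at the same place is a voiced bilabial fricative — in this inventory, /β/.

/β/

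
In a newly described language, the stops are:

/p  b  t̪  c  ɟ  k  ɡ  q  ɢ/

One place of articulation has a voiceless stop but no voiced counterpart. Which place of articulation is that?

bilabial: voiceless /p/, voiced /b/.
dental: voiceless /t̪/, voiced —.
palatal: voiceless /c/, voiced /ɟ/.
velar: voiceless /k/, voiced /ɡ/.
uvular: voiceless /q/, voiced /ɢ/.
Every place of articulation has a voiced member except dental, where /d̪/ would be expected.

dental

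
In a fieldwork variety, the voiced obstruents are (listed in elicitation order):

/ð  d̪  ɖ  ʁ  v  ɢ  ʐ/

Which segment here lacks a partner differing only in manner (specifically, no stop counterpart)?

/v/

Dental: /d̪/ ~ /ð/
Retroflex: /ɖ/ ~ /ʐ/
Uvular: /ɢ/ ~ /ʁ/
Labiodental: only /v/ (fricative); no stop partner.
So /v/ is the unpaired segment.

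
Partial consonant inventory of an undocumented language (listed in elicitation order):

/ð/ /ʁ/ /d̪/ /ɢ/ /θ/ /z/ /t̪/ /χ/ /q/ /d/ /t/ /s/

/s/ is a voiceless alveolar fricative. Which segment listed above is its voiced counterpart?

The voiced counterpart is a voiced alveolar fricative — in this inventory, /z/.

/z/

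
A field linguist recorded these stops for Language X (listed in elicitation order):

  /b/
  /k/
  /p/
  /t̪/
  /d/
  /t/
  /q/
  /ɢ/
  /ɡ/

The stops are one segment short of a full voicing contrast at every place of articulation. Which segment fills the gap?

/d̪/

bilabial: voiceless /p/, voiced /b/.
dental: voiceless /t̪/, voiced —.
alveolar: voiceless /t/, voiced /d/.
velar: voiceless /k/, voiced /ɡ/.
uvular: voiceless /q/, voiced /ɢ/.
The dental row has no voiced member, so the gap is the voiced dental stop /d̪/.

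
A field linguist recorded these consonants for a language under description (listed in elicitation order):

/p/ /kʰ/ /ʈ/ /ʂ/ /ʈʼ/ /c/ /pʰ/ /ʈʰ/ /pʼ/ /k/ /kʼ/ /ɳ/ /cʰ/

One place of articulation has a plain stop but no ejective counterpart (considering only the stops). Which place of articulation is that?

palatal

place of articulation  plain     aspirated  ejective
bilabial          p         pʰ        pʼ      
retroflex         ʈ         ʈʰ        ʈʼ      
palatal           c         cʰ        —       
velar             k         kʰ        kʼ      
Every place of articulation has an ejective member except palatal, where /cʼ/ would be expected.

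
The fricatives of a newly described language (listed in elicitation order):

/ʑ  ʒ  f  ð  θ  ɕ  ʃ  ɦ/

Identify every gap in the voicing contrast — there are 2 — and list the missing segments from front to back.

/v/, /h/

place of articulation  voiceless  voiced  
labiodental       f         —       
dental            θ         ð       
postalveolar      ʃ         ʒ       
alveolo-palatal   ɕ         ʑ       
glottal           —         ɦ       
Gaps, from front to back: labiodental lacks voiced (/v/); glottal lacks voiceless (/h/).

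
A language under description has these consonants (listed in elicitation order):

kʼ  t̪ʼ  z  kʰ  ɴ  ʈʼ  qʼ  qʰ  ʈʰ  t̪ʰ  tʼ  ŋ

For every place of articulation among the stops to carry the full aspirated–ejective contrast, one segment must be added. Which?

place of articulation  aspirated  ejective
dental            t̪ʰ       t̪ʼ     
alveolar          —         tʼ      
retroflex         ʈʰ        ʈʼ      
velar             kʰ        kʼ      
uvular            qʰ        qʼ      
The alveolar row has no aspirated member, so the gap is the aspirated alveolar stop /tʰ/.

/tʰ/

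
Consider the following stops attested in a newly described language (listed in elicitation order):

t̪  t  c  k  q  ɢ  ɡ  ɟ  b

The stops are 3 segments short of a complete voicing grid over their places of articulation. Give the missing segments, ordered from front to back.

place of articulation  voiceless  voiced  
bilabial          —         b       
dental            t̪        —       
alveolar          t         —       
palatal           c         ɟ       
velar             k         ɡ       
uvular            q         ɢ       
Gaps, from front to back: bilabial lacks voiceless (/p/); dental lacks voiced (/d̪/); alveolar lacks voiced (/d/).

/p/, /d̪/, /d/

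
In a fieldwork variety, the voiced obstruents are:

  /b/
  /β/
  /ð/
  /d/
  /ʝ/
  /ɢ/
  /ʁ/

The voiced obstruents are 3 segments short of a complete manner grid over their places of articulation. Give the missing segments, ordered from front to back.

Stop: /b/ (bilabial), /d/ (alveolar), /ɢ/ (uvular).
Fricative: /β/ (bilabial), /ð/ (dental), /ʝ/ (palatal), /ʁ/ (uvular).
Gaps, from front to back: dental lacks stop (/d̪/); alveolar lacks fricative (/z/); palatal lacks stop (/ɟ/).

/d̪/, /z/, /ɟ/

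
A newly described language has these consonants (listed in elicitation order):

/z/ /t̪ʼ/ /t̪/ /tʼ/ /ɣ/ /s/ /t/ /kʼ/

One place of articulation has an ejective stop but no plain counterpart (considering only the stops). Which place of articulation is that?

dental: plain /t̪/, ejective /t̪ʼ/.
alveolar: plain /t/, ejective /tʼ/.
velar: plain —, ejective /kʼ/.
Every place of articulation has a plain member except velar, where /k/ would be expected.

velar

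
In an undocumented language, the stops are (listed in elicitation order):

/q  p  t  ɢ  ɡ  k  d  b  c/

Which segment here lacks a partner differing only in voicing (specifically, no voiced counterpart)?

/c/

Bilabial: /p/ ~ /b/
Alveolar: /t/ ~ /d/
Velar: /k/ ~ /ɡ/
Uvular: /q/ ~ /ɢ/
Palatal: only /c/ (voiceless); no voiced partner.
So /c/ is the unpaired segment.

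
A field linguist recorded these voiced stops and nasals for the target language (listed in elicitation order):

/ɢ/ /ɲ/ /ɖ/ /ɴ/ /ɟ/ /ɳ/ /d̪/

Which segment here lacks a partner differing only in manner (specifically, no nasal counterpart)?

Retroflex: /ɖ/ ~ /ɳ/
Palatal: /ɟ/ ~ /ɲ/
Uvular: /ɢ/ ~ /ɴ/
Dental: only /d̪/ (oral stop); no nasal partner.
So /d̪/ is the unpaired segment.

/d̪/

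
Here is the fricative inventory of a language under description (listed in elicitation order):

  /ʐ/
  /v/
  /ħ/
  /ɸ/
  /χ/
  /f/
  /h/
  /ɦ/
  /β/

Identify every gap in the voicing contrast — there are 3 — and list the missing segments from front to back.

Voiceless: /ɸ/ (bilabial), /f/ (labiodental), /χ/ (uvular), /ħ/ (pharyngeal), /h/ (glottal).
Voiced: /β/ (bilabial), /v/ (labiodental), /ʐ/ (retroflex), /ɦ/ (glottal).
Gaps, from front to back: retroflex lacks voiceless (/ʂ/); uvular lacks voiced (/ʁ/); pharyngeal lacks voiced (/ʕ/).

/ʂ/, /ʁ/, /ʕ/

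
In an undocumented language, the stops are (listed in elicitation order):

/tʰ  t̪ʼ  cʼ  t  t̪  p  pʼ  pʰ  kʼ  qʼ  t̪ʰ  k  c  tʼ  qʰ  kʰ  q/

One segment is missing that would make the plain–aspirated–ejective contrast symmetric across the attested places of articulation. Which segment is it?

/cʰ/

bilabial: plain /p/, aspirated /pʰ/, ejective /pʼ/.
dental: plain /t̪/, aspirated /t̪ʰ/, ejective /t̪ʼ/.
alveolar: plain /t/, aspirated /tʰ/, ejective /tʼ/.
palatal: plain /c/, aspirated —, ejective /cʼ/.
velar: plain /k/, aspirated /kʰ/, ejective /kʼ/.
uvular: plain /q/, aspirated /qʰ/, ejective /qʼ/.
The palatal row has no aspirated member, so the gap is the aspirated palatal stop /cʰ/.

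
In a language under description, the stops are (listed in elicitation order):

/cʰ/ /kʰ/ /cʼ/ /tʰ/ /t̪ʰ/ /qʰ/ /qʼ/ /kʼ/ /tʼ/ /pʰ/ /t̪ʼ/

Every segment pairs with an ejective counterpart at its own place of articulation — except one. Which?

/pʰ/

Dental: /t̪ʰ/ ~ /t̪ʼ/
Alveolar: /tʰ/ ~ /tʼ/
Palatal: /cʰ/ ~ /cʼ/
Velar: /kʰ/ ~ /kʼ/
Uvular: /qʰ/ ~ /qʼ/
Bilabial: only /pʰ/ (aspirated); no ejective partner.
So /pʰ/ is the unpaired segment.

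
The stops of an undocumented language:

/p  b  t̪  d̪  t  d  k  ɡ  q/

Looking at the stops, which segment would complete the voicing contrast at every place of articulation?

place of articulation  voiceless  voiced  
bilabial          p         b       
dental            t̪        d̪      
alveolar          t         d       
velar             k         ɡ       
uvular            q         —       
The uvular row has no voiced member, so the gap is the voiced uvular stop /ɢ/.

/ɢ/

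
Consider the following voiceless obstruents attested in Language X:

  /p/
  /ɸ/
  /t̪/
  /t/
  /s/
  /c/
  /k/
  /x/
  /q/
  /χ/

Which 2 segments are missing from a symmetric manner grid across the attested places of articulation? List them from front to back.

bilabial: stop /p/, fricative /ɸ/.
dental: stop /t̪/, fricative —.
alveolar: stop /t/, fricative /s/.
palatal: stop /c/, fricative —.
velar: stop /k/, fricative /x/.
uvular: stop /q/, fricative /χ/.
Gaps, from front to back: dental lacks fricative (/θ/); palatal lacks fricative (/ç/).

/θ/, /ç/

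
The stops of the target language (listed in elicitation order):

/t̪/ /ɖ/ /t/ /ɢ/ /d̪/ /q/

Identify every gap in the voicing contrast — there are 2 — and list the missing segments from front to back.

place of articulation  voiceless  voiced  
dental            t̪        d̪      
alveolar          t         —       
retroflex         —         ɖ       
uvular            q         ɢ       
Gaps, from front to back: alveolar lacks voiced (/d/); retroflex lacks voiceless (/ʈ/).

/d/, /ʈ/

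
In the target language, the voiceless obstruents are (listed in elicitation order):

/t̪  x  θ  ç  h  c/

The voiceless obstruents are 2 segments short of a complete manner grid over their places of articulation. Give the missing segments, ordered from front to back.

place of articulation  stop      fricative
dental            t̪        θ       
palatal           c         ç       
velar             —         x       
glottal           —         h       
Gaps, from front to back: velar lacks stop (/k/); glottal lacks stop (/ʔ/).

/k/, /ʔ/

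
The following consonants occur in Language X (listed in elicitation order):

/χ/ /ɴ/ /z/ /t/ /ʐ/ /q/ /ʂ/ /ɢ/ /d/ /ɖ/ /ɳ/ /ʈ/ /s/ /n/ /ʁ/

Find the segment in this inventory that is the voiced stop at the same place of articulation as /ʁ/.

/ɢ/

/ʁ/ is a voiced uvular fricative.
The voiced stop at the same place is a voiced uvular stop — in this inventory, /ɢ/.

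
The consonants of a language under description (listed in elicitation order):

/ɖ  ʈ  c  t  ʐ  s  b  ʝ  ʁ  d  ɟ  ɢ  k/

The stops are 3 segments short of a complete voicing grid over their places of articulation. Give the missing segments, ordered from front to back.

Voiceless: /t/ (alveolar), /ʈ/ (retroflex), /c/ (palatal), /k/ (velar).
Voiced: /b/ (bilabial), /d/ (alveolar), /ɖ/ (retroflex), /ɟ/ (palatal), /ɢ/ (uvular).
Gaps, from front to back: bilabial lacks voiceless (/p/); velar lacks voiced (/ɡ/); uvular lacks voiceless (/q/).

/p/, /ɡ/, /q/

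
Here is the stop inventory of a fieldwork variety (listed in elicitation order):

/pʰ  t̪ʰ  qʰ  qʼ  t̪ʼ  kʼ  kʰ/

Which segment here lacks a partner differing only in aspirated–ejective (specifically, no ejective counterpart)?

/pʰ/

Dental: /t̪ʰ/ ~ /t̪ʼ/
Velar: /kʰ/ ~ /kʼ/
Uvular: /qʰ/ ~ /qʼ/
Bilabial: only /pʰ/ (aspirated); no ejective partner.
So /pʰ/ is the unpaired segment.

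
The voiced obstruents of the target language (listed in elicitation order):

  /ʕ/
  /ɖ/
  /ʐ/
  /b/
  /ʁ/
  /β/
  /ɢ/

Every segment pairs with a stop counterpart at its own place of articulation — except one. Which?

/ʕ/

Bilabial: /b/ ~ /β/
Retroflex: /ɖ/ ~ /ʐ/
Uvular: /ɢ/ ~ /ʁ/
Pharyngeal: only /ʕ/ (fricative); no stop partner.
So /ʕ/ is the unpaired segment.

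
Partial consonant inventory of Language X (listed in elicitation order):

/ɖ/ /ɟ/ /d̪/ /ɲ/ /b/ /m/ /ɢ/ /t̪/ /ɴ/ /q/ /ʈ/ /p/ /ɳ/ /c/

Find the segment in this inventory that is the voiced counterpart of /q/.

/ɢ/

/q/ is a voiceless uvular stop.
The voiced counterpart is a voiced uvular stop — in this inventory, /ɢ/.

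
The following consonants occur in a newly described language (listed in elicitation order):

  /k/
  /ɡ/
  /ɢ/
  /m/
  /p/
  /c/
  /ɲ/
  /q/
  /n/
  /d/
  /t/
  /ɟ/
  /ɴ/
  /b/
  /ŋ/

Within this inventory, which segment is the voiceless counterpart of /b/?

/b/ is a voiced bilabial stop.
The voiceless counterpart is a voiceless bilabial stop — in this inventory, /p/.

/p/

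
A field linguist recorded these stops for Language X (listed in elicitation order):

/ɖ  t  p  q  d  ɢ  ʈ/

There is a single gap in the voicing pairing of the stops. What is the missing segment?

/b/

bilabial: voiceless /p/, voiced —.
alveolar: voiceless /t/, voiced /d/.
retroflex: voiceless /ʈ/, voiced /ɖ/.
uvular: voiceless /q/, voiced /ɢ/.
The bilabial row has no voiced member, so the gap is the voiced bilabial stop /b/.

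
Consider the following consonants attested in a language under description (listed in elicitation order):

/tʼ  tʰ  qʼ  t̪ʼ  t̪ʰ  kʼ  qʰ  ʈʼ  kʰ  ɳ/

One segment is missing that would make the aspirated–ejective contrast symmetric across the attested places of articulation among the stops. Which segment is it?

place of articulation  aspirated  ejective
dental            t̪ʰ       t̪ʼ     
alveolar          tʰ        tʼ      
retroflex         —         ʈʼ      
velar             kʰ        kʼ      
uvular            qʰ        qʼ      
The retroflex row has no aspirated member, so the gap is the aspirated retroflex stop /ʈʰ/.

/ʈʰ/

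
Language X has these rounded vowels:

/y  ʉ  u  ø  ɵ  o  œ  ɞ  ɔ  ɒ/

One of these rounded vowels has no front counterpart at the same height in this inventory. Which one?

High: /y/ ~ /ʉ/ ~ /u/
High-mid: /ø/ ~ /ɵ/ ~ /o/
Low-mid: /œ/ ~ /ɞ/ ~ /ɔ/
Low: only /ɒ/ (back); no front partner.
So /ɒ/ is the unpaired segment.

/ɒ/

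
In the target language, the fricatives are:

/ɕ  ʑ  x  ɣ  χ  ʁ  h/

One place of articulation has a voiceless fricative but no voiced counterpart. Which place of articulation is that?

glottal

Voiceless: /ɕ/ (alveolo-palatal), /x/ (velar), /χ/ (uvular), /h/ (glottal).
Voiced: /ʑ/ (alveolo-palatal), /ɣ/ (velar), /ʁ/ (uvular).
Every place of articulation has a voiced member except glottal, where /ɦ/ would be expected.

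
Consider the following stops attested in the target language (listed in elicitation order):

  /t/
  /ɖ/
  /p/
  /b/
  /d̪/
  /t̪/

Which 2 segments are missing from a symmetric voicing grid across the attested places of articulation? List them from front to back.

/d/, /ʈ/

Voiceless: /p/ (bilabial), /t̪/ (dental), /t/ (alveolar).
Voiced: /b/ (bilabial), /d̪/ (dental), /ɖ/ (retroflex).
Gaps, from front to back: alveolar lacks voiced (/d/); retroflex lacks voiceless (/ʈ/).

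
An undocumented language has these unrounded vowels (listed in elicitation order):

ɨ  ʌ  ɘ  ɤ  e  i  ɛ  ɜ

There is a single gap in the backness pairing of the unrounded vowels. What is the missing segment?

/ɯ/

height            front     central   back    
high              i         ɨ         —       
high-mid          e         ɘ         ɤ       
low-mid           ɛ         ɜ         ʌ       
The high row has no back member, so the gap is the high back unrounded vowel /ɯ/.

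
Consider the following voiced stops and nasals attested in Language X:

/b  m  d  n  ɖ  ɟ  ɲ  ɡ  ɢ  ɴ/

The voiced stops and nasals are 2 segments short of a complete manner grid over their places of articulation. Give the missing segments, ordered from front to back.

Oral stop: /b/ (bilabial), /d/ (alveolar), /ɖ/ (retroflex), /ɟ/ (palatal), /ɡ/ (velar), /ɢ/ (uvular).
Nasal: /m/ (bilabial), /n/ (alveolar), /ɲ/ (palatal), /ɴ/ (uvular).
Gaps, from front to back: retroflex lacks nasal (/ɳ/); velar lacks nasal (/ŋ/).

/ɳ/, /ŋ/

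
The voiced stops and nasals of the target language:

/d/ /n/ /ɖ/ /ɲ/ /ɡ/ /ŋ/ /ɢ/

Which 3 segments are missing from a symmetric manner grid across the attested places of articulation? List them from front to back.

/ɳ/, /ɟ/, /ɴ/

place of articulation  oral stop  nasal   
alveolar          d         n       
retroflex         ɖ         —       
palatal           —         ɲ       
velar             ɡ         ŋ       
uvular            ɢ         —       
Gaps, from front to back: retroflex lacks nasal (/ɳ/); palatal lacks oral stop (/ɟ/); uvular lacks nasal (/ɴ/).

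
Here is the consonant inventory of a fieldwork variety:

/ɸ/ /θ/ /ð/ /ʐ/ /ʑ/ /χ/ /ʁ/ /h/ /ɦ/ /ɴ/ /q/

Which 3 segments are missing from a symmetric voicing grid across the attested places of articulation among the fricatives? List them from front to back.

place of articulation  voiceless  voiced  
bilabial          ɸ         —       
dental            θ         ð       
retroflex         —         ʐ       
alveolo-palatal   —         ʑ       
uvular            χ         ʁ       
glottal           h         ɦ       
Gaps, from front to back: bilabial lacks voiced (/β/); retroflex lacks voiceless (/ʂ/); alveolo-palatal lacks voiceless (/ɕ/).

/β/, /ʂ/, /ɕ/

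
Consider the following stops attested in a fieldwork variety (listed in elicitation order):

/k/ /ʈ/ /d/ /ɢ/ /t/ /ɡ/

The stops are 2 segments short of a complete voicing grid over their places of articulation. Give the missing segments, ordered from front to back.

/ɖ/, /q/

alveolar: voiceless /t/, voiced /d/.
retroflex: voiceless /ʈ/, voiced —.
velar: voiceless /k/, voiced /ɡ/.
uvular: voiceless —, voiced /ɢ/.
Gaps, from front to back: retroflex lacks voiced (/ɖ/); uvular lacks voiceless (/q/).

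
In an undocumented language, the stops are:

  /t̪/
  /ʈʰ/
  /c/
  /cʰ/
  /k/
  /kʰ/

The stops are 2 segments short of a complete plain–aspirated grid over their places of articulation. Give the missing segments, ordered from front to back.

/t̪ʰ/, /ʈ/

dental: plain /t̪/, aspirated —.
retroflex: plain —, aspirated /ʈʰ/.
palatal: plain /c/, aspirated /cʰ/.
velar: plain /k/, aspirated /kʰ/.
Gaps, from front to back: dental lacks aspirated (/t̪ʰ/); retroflex lacks plain (/ʈ/).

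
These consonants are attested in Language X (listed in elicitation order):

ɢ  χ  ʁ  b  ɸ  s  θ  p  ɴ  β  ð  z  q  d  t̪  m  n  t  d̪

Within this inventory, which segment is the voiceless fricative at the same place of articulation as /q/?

/q/ is a voiceless uvular stop.
The voiceless fricative at the same place is a voiceless uvular fricative — in this inventory, /χ/.

/χ/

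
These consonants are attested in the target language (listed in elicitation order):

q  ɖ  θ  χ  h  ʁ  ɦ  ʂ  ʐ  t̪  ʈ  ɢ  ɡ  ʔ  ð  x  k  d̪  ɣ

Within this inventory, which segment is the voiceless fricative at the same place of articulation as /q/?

/χ/

/q/ is a voiceless uvular stop.
The voiceless fricative at the same place is a voiceless uvular fricative — in this inventory, /χ/.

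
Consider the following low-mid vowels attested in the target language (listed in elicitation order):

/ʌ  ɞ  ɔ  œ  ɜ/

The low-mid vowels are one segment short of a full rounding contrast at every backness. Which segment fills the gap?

/ɛ/

front: unrounded —, rounded /œ/.
central: unrounded /ɜ/, rounded /ɞ/.
back: unrounded /ʌ/, rounded /ɔ/.
The front row has no unrounded member, so the gap is the front unrounded vowel /ɛ/.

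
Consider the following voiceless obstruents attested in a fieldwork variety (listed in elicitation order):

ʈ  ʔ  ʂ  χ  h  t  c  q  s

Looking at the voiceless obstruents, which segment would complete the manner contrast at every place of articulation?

/ç/

alveolar: stop /t/, fricative /s/.
retroflex: stop /ʈ/, fricative /ʂ/.
palatal: stop /c/, fricative —.
uvular: stop /q/, fricative /χ/.
glottal: stop /ʔ/, fricative /h/.
The palatal row has no fricative member, so the gap is the palatal fricative /ç/.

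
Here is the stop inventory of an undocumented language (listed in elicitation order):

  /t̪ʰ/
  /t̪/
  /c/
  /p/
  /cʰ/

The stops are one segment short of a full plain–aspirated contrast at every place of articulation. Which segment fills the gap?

/pʰ/

place of articulation  plain     aspirated
bilabial          p         —       
dental            t̪        t̪ʰ     
palatal           c         cʰ      
The bilabial row has no aspirated member, so the gap is the aspirated bilabial stop /pʰ/.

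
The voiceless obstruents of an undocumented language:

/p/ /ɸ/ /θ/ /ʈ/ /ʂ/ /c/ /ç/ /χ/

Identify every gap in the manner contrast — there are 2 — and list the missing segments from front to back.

place of articulation  stop      fricative
bilabial          p         ɸ       
dental            —         θ       
retroflex         ʈ         ʂ       
palatal           c         ç       
uvular            —         χ       
Gaps, from front to back: dental lacks stop (/t̪/); uvular lacks stop (/q/).

/t̪/, /q/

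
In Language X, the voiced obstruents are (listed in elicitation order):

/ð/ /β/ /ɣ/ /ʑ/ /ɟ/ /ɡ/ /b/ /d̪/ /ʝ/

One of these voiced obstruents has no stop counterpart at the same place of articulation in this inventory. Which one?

Bilabial: /b/ ~ /β/
Dental: /d̪/ ~ /ð/
Palatal: /ɟ/ ~ /ʝ/
Velar: /ɡ/ ~ /ɣ/
Alveolo-palatal: only /ʑ/ (fricative); no stop partner.
So /ʑ/ is the unpaired segment.

/ʑ/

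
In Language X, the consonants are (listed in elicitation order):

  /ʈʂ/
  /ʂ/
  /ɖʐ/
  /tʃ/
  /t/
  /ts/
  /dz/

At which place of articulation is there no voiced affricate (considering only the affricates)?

alveolar: voiceless /ts/, voiced /dz/.
postalveolar: voiceless /tʃ/, voiced —.
retroflex: voiceless /ʈʂ/, voiced /ɖʐ/.
Every place of articulation has a voiced member except postalveolar, where /dʒ/ would be expected.

postalveolar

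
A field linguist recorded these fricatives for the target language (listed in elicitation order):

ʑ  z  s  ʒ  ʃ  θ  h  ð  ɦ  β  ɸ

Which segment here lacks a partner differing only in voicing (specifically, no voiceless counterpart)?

Bilabial: /ɸ/ ~ /β/
Dental: /θ/ ~ /ð/
Alveolar: /s/ ~ /z/
Postalveolar: /ʃ/ ~ /ʒ/
Glottal: /h/ ~ /ɦ/
Alveolo-palatal: only /ʑ/ (voiced); no voiceless partner.
So /ʑ/ is the unpaired segment.

/ʑ/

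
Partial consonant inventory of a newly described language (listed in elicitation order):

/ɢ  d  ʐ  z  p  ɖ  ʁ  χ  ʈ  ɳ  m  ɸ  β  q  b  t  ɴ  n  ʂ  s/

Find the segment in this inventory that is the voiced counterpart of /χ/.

/χ/ is a voiceless uvular fricative.
The voiced counterpart is a voiced uvular fricative — in this inventory, /ʁ/.

/ʁ/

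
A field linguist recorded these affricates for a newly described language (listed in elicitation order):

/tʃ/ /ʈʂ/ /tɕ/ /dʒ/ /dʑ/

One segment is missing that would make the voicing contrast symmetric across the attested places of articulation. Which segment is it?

/ɖʐ/

Voiceless: /tʃ/ (postalveolar), /ʈʂ/ (retroflex), /tɕ/ (alveolo-palatal).
Voiced: /dʒ/ (postalveolar), /dʑ/ (alveolo-palatal).
The retroflex row has no voiced member, so the gap is the voiced retroflex affricate /ɖʐ/.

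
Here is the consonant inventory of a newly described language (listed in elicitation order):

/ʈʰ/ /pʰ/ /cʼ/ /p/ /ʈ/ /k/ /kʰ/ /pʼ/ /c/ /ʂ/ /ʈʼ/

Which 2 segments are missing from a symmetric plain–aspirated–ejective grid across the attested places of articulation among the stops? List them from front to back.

Plain: /p/ (bilabial), /ʈ/ (retroflex), /c/ (palatal), /k/ (velar).
Aspirated: /pʰ/ (bilabial), /ʈʰ/ (retroflex), /kʰ/ (velar).
Ejective: /pʼ/ (bilabial), /ʈʼ/ (retroflex), /cʼ/ (palatal).
Gaps, from front to back: palatal lacks aspirated (/cʰ/); velar lacks ejective (/kʼ/).

/cʰ/, /kʼ/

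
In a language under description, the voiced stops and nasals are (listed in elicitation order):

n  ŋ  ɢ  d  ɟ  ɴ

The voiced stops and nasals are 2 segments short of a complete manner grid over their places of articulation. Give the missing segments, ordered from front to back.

/ɲ/, /ɡ/

place of articulation  oral stop  nasal   
alveolar          d         n       
palatal           ɟ         —       
velar             —         ŋ       
uvular            ɢ         ɴ       
Gaps, from front to back: palatal lacks nasal (/ɲ/); velar lacks oral stop (/ɡ/).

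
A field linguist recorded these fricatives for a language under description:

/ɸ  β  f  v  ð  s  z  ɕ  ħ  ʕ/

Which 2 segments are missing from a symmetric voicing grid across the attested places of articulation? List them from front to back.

/θ/, /ʑ/

place of articulation  voiceless  voiced  
bilabial          ɸ         β       
labiodental       f         v       
dental            —         ð       
alveolar          s         z       
alveolo-palatal   ɕ         —       
pharyngeal        ħ         ʕ       
Gaps, from front to back: dental lacks voiceless (/θ/); alveolo-palatal lacks voiced (/ʑ/).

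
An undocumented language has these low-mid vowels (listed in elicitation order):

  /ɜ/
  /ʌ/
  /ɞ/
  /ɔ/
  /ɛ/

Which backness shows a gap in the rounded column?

front

Unrounded: /ɛ/ (front), /ɜ/ (central), /ʌ/ (back).
Rounded: /ɞ/ (central), /ɔ/ (back).
Every backness has a rounded member except front, where /œ/ would be expected.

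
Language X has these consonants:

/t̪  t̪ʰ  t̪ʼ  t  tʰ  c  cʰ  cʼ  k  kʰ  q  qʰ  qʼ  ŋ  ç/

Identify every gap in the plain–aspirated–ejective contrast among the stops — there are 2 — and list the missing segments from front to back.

Plain: /t̪/ (dental), /t/ (alveolar), /c/ (palatal), /k/ (velar), /q/ (uvular).
Aspirated: /t̪ʰ/ (dental), /tʰ/ (alveolar), /cʰ/ (palatal), /kʰ/ (velar), /qʰ/ (uvular).
Ejective: /t̪ʼ/ (dental), /cʼ/ (palatal), /qʼ/ (uvular).
Gaps, from front to back: alveolar lacks ejective (/tʼ/); velar lacks ejective (/kʼ/).

/tʼ/, /kʼ/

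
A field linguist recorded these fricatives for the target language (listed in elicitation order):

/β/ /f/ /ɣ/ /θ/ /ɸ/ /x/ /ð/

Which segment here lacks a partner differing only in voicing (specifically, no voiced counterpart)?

/f/

Bilabial: /ɸ/ ~ /β/
Dental: /θ/ ~ /ð/
Velar: /x/ ~ /ɣ/
Labiodental: only /f/ (voiceless); no voiced partner.
So /f/ is the unpaired segment.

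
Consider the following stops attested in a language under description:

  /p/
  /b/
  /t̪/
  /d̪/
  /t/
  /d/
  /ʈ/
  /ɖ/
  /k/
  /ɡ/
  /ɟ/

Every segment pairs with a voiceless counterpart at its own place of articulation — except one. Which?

Bilabial: /p/ ~ /b/
Dental: /t̪/ ~ /d̪/
Alveolar: /t/ ~ /d/
Retroflex: /ʈ/ ~ /ɖ/
Velar: /k/ ~ /ɡ/
Palatal: only /ɟ/ (voiced); no voiceless partner.
So /ɟ/ is the unpaired segment.

/ɟ/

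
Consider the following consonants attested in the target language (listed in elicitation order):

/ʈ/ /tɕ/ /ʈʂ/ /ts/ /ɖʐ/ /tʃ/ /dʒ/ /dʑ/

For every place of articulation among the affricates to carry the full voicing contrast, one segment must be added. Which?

Voiceless: /ts/ (alveolar), /tʃ/ (postalveolar), /ʈʂ/ (retroflex), /tɕ/ (alveolo-palatal).
Voiced: /dʒ/ (postalveolar), /ɖʐ/ (retroflex), /dʑ/ (alveolo-palatal).
The alveolar row has no voiced member, so the gap is the voiced alveolar affricate /dz/.

/dz/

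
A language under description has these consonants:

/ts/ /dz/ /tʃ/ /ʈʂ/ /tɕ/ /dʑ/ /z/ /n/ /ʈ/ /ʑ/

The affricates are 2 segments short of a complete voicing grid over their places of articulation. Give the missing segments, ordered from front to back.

place of articulation  voiceless  voiced  
alveolar          ts        dz      
postalveolar      tʃ        —       
retroflex         ʈʂ        —       
alveolo-palatal   tɕ        dʑ      
Gaps, from front to back: postalveolar lacks voiced (/dʒ/); retroflex lacks voiced (/ɖʐ/).

/dʒ/, /ɖʐ/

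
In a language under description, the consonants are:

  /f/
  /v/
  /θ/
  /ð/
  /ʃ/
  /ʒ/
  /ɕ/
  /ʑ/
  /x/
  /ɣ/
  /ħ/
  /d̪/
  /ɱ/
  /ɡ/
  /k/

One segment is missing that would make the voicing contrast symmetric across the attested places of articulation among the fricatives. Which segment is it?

Voiceless: /f/ (labiodental), /θ/ (dental), /ʃ/ (postalveolar), /ɕ/ (alveolo-palatal), /x/ (velar), /ħ/ (pharyngeal).
Voiced: /v/ (labiodental), /ð/ (dental), /ʒ/ (postalveolar), /ʑ/ (alveolo-palatal), /ɣ/ (velar).
The pharyngeal row has no voiced member, so the gap is the voiced pharyngeal fricative /ʕ/.

/ʕ/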